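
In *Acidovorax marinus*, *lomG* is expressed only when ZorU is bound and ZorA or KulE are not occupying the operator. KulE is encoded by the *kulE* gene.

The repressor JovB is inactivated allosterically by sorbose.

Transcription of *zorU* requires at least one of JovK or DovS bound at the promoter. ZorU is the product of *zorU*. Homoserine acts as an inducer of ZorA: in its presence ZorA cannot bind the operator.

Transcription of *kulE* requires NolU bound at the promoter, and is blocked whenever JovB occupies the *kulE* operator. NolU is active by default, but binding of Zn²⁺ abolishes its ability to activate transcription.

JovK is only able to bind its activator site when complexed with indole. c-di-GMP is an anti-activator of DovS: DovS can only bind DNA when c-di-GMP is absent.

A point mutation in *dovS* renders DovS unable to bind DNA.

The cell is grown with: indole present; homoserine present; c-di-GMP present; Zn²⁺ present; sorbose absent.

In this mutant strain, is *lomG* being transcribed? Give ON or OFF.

Homoserine is present, so ZorA is inactive.
Sorbose is absent, so JovB is active.
Zn²⁺ is present, so NolU is inactive.
With repressor JovB bound, *kulE* is not transcribed.
So KulE is not produced.
Indole is present, so JovK is active.
DovS is non-functional in this strain, so it has no effect.
Activator JovK is present, so *zorU* is transcribed.
So ZorU is produced and active.
No repressor is bound and ZorU is active, so *lomG* is transcribed.

ON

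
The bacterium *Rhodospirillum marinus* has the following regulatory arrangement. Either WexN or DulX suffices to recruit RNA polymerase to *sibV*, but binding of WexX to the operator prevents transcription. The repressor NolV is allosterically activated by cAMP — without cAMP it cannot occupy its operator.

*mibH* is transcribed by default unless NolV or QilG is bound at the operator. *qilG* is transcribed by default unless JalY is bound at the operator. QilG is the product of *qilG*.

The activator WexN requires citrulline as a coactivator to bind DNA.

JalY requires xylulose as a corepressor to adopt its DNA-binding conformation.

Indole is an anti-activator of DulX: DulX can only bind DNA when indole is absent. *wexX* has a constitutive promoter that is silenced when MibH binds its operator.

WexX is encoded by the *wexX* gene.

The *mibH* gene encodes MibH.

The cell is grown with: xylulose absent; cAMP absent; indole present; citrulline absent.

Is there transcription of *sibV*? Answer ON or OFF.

OFF

Citrulline is absent, so WexN is inactive.
cAMP is absent, so NolV is inactive.
Xylulose is absent, so JalY is inactive.
With no repressor bound, *qilG* is transcribed.
So QilG is produced and active.
With repressor QilG bound, *mibH* is not transcribed.
So MibH is not produced.
With no repressor bound, *wexX* is transcribed.
So WexX is produced and active.
Indole is present, so DulX is inactive.
With repressor WexX bound, *sibV* is not transcribed.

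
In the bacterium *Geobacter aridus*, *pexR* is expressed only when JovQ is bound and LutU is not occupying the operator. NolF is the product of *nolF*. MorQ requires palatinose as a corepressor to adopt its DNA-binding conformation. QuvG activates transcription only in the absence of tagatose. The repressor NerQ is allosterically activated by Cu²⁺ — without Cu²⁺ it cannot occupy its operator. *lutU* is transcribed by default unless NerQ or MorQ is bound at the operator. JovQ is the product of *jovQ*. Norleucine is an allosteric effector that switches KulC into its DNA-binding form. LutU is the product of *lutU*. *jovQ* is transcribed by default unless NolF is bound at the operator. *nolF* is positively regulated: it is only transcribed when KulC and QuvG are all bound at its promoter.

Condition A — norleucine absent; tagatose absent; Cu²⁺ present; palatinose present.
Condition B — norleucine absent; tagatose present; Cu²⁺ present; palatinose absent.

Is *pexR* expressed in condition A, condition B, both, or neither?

Condition A:
Norleucine is absent, so KulC is inactive.
Tagatose is absent, so QuvG is active.
Required activator KulC is absent, so *nolF* is not transcribed.
So NolF is not produced.
With no repressor bound, *jovQ* is transcribed.
So JovQ is produced and active.
Cu²⁺ is present, so NerQ is active.
Palatinose is present, so MorQ is active.
With repressor NerQ bound, *lutU* is not transcribed.
So LutU is not produced.
No repressor is bound and JovQ is active, so *pexR* is transcribed.
→ *pexR* is ON in A.
Condition B:
Norleucine is absent, so KulC is inactive.
Tagatose is present, so QuvG is inactive.
Required activator KulC is absent, so *nolF* is not transcribed.
So NolF is not produced.
With no repressor bound, *jovQ* is transcribed.
So JovQ is produced and active.
Cu²⁺ is present, so NerQ is active.
Palatinose is absent, so MorQ is inactive.
With repressor NerQ bound, *lutU* is not transcribed.
So LutU is not produced.
No repressor is bound and JovQ is active, so *pexR* is transcribed.
→ *pexR* is ON in B.

both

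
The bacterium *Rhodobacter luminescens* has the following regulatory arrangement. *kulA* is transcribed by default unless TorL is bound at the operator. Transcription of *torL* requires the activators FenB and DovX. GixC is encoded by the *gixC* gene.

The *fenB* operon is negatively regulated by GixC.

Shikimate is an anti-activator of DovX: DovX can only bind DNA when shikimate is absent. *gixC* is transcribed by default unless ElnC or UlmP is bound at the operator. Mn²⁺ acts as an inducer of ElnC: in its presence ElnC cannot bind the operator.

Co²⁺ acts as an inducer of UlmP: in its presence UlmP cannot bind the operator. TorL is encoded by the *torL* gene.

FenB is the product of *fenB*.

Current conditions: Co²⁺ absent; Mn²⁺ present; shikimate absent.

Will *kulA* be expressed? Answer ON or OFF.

Mn²⁺ is present, so ElnC is inactive.
Co²⁺ is absent, so UlmP is active.
With repressor UlmP bound, *gixC* is not transcribed.
So GixC is not produced.
With no repressor bound, *fenB* is transcribed.
So FenB is produced and active.
Shikimate is absent, so DovX is active.
No repressor is bound and FenB and DovX are active, so *torL* is transcribed.
So TorL is produced and active.
With repressor TorL bound, *kulA* is not transcribed.

OFF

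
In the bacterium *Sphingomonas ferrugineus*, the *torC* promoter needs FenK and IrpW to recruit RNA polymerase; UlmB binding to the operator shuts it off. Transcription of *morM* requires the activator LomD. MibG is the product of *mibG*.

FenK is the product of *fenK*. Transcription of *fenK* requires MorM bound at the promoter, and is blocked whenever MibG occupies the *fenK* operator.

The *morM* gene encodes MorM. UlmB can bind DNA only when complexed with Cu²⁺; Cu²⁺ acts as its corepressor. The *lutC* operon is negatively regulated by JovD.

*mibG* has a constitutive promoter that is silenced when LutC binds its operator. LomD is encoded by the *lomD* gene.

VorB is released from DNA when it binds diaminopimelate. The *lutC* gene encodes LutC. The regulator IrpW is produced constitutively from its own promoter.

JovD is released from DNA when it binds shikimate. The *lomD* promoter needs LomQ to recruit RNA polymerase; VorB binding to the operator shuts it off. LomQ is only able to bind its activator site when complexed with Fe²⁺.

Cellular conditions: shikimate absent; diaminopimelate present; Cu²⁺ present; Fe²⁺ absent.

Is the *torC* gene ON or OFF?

Fe²⁺ is absent, so LomQ is inactive.
Diaminopimelate is present, so VorB is inactive.
Required activator LomQ is absent, so *lomD* is not transcribed.
So LomD is not produced.
Required activator LomD is absent, so *morM* is not transcribed.
So MorM is not produced.
Shikimate is absent, so JovD is active.
With repressor JovD bound, *lutC* is not transcribed.
So LutC is not produced.
With no repressor bound, *mibG* is transcribed.
So MibG is produced and active.
With repressor MibG bound, *fenK* is not transcribed.
So FenK is not produced.
IrpW is produced constitutively and is active.
Cu²⁺ is present, so UlmB is active.
With repressor UlmB bound, *torC* is not transcribed.

OFF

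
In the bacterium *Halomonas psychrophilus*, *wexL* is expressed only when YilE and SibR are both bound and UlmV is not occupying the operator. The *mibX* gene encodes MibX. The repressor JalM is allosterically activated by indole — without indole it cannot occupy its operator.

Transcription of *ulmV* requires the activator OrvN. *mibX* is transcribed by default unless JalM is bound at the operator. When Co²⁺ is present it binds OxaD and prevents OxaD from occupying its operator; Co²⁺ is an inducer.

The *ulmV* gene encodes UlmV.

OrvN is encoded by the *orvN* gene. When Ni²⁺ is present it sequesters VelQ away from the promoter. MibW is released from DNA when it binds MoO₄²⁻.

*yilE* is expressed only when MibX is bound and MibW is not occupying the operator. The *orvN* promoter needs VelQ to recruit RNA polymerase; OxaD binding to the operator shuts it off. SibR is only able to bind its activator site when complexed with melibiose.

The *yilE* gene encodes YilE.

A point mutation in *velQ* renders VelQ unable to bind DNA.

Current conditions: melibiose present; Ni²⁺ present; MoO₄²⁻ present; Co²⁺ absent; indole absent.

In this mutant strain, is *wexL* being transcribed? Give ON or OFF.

Indole is absent, so JalM is inactive.
With no repressor bound, *mibX* is transcribed.
So MibX is produced and active.
MoO₄²⁻ is present, so MibW is inactive.
No repressor is bound and MibX is active, so *yilE* is transcribed.
So YilE is produced and active.
Melibiose is present, so SibR is active.
VelQ is non-functional in this strain, so it has no effect.
Co²⁺ is absent, so OxaD is active.
With repressor OxaD bound, *orvN* is not transcribed.
So OrvN is not produced.
Required activator OrvN is absent, so *ulmV* is not transcribed.
So UlmV is not produced.
No repressor is bound and YilE and SibR are active, so *wexL* is transcribed.

ON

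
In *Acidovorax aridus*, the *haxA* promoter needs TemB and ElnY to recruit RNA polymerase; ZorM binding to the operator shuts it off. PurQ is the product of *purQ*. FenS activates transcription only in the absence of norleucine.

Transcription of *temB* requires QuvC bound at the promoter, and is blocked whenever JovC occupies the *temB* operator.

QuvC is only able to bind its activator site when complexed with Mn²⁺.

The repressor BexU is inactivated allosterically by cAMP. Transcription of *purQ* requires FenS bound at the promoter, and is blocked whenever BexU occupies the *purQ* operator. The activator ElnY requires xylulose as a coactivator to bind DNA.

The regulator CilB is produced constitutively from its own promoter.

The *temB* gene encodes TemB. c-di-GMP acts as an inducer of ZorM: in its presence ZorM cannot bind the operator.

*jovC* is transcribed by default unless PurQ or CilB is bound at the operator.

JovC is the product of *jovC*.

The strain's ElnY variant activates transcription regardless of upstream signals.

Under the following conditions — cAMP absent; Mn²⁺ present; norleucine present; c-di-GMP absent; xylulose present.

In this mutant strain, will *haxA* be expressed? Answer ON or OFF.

OFF

c-di-GMP is absent, so ZorM is active.
cAMP is absent, so BexU is active.
Norleucine is present, so FenS is inactive.
With repressor BexU bound, *purQ* is not transcribed.
So PurQ is not produced.
CilB is produced constitutively and is active.
With repressor CilB bound, *jovC* is not transcribed.
So JovC is not produced.
Mn²⁺ is present, so QuvC is active.
No repressor is bound and QuvC is active, so *temB* is transcribed.
So TemB is produced and active.
ElnY is constitutively active in this strain.
With repressor ZorM bound, *haxA* is not transcribed.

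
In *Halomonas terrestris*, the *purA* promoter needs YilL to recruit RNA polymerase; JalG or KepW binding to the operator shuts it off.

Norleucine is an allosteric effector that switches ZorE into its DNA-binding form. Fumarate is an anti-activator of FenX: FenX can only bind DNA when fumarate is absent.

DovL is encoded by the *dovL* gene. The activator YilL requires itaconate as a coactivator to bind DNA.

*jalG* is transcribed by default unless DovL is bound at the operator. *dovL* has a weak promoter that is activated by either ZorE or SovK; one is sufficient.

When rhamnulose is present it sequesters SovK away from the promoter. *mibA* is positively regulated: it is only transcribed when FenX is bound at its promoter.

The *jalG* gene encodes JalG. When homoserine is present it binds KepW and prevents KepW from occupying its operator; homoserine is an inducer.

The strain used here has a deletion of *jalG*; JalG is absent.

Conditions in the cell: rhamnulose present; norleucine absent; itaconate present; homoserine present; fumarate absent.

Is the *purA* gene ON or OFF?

Itaconate is present, so YilL is active.
JalG is non-functional in this strain, so it has no effect.
Homoserine is present, so KepW is inactive.
No repressor is bound and YilL is active, so *purA* is transcribed.

ON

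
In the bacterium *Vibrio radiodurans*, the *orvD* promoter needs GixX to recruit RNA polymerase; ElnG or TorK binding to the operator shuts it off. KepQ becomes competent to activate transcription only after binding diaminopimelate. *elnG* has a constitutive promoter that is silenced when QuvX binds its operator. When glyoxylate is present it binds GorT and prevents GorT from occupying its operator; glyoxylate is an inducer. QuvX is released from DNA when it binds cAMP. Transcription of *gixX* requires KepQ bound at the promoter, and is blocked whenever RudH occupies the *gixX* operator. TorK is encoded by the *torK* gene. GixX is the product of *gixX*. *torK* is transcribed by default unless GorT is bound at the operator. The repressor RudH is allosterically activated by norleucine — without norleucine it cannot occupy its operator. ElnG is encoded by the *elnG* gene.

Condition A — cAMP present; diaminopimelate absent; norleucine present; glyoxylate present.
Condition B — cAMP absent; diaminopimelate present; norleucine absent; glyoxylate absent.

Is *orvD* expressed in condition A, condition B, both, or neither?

B only

Condition A:
cAMP is present, so QuvX is inactive.
With no repressor bound, *elnG* is transcribed.
So ElnG is produced and active.
Diaminopimelate is absent, so KepQ is inactive.
Norleucine is present, so RudH is active.
With repressor RudH bound, *gixX* is not transcribed.
So GixX is not produced.
Glyoxylate is present, so GorT is inactive.
With no repressor bound, *torK* is transcribed.
So TorK is produced and active.
With repressor ElnG bound, *orvD* is not transcribed.
→ *orvD* is OFF in A.
Condition B:
cAMP is absent, so QuvX is active.
With repressor QuvX bound, *elnG* is not transcribed.
So ElnG is not produced.
Diaminopimelate is present, so KepQ is active.
Norleucine is absent, so RudH is inactive.
No repressor is bound and KepQ is active, so *gixX* is transcribed.
So GixX is produced and active.
Glyoxylate is absent, so GorT is active.
With repressor GorT bound, *torK* is not transcribed.
So TorK is not produced.
No repressor is bound and GixX is active, so *orvD* is transcribed.
→ *orvD* is ON in B.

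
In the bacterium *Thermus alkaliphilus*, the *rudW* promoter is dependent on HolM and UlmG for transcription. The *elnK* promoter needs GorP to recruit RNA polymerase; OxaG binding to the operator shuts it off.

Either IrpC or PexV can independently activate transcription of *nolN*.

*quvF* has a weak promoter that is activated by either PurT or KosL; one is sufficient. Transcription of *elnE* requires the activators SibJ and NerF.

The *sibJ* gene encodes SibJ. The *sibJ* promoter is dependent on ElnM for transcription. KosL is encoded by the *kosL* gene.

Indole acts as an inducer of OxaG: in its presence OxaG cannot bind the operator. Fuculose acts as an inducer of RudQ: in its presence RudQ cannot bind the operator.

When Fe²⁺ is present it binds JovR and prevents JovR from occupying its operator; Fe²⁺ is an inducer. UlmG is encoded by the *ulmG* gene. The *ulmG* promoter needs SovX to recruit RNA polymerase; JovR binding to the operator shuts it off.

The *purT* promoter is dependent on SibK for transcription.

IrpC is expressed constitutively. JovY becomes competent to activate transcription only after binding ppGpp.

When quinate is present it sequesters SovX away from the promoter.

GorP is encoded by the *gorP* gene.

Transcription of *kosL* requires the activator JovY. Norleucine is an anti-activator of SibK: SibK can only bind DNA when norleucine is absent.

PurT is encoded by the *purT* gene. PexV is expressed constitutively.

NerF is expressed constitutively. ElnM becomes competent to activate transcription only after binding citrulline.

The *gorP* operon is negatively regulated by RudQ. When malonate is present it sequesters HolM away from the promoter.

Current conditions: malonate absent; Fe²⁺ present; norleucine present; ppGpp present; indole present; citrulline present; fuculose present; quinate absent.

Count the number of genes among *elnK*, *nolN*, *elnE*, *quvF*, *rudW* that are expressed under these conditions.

5

Indole is present, so OxaG is inactive.
Fuculose is present, so RudQ is inactive.
With no repressor bound, *gorP* is transcribed.
So GorP is produced and active.
No repressor is bound and GorP is active, so *elnK* is transcribed.
→ *elnK* is ON.
IrpC is produced constitutively and is active.
PexV is produced constitutively and is active.
Activator IrpC is present, so *nolN* is transcribed.
→ *nolN* is ON.
Citrulline is present, so ElnM is active.
No repressor is bound and ElnM is active, so *sibJ* is transcribed.
So SibJ is produced and active.
NerF is produced constitutively and is active.
No repressor is bound and SibJ and NerF are active, so *elnE* is transcribed.
→ *elnE* is ON.
Norleucine is present, so SibK is inactive.
Required activator SibK is absent, so *purT* is not transcribed.
So PurT is not produced.
ppGpp is present, so JovY is active.
No repressor is bound and JovY is active, so *kosL* is transcribed.
So KosL is produced and active.
Activator KosL is present, so *quvF* is transcribed.
→ *quvF* is ON.
Malonate is absent, so HolM is active.
Fe²⁺ is present, so JovR is inactive.
Quinate is absent, so SovX is active.
No repressor is bound and SovX is active, so *ulmG* is transcribed.
So UlmG is produced and active.
No repressor is bound and HolM and UlmG are active, so *rudW* is transcribed.
→ *rudW* is ON.
5 of the 5 genes are transcribed.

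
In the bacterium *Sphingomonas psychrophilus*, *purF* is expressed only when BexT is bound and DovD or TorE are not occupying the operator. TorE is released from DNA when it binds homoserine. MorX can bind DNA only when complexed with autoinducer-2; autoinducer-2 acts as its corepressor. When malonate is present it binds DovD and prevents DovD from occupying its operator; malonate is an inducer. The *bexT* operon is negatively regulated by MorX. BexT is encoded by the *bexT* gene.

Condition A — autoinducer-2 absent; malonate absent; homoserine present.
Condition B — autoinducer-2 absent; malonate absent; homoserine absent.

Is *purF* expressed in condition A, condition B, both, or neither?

Condition A:
Autoinducer-2 is absent, so MorX is inactive.
With no repressor bound, *bexT* is transcribed.
So BexT is produced and active.
Malonate is absent, so DovD is active.
Homoserine is present, so TorE is inactive.
With repressor DovD bound, *purF* is not transcribed.
→ *purF* is OFF in A.
Condition B:
Autoinducer-2 is absent, so MorX is inactive.
With no repressor bound, *bexT* is transcribed.
So BexT is produced and active.
Malonate is absent, so DovD is active.
Homoserine is absent, so TorE is active.
With repressor DovD bound, *purF* is not transcribed.
→ *purF* is OFF in B.

neither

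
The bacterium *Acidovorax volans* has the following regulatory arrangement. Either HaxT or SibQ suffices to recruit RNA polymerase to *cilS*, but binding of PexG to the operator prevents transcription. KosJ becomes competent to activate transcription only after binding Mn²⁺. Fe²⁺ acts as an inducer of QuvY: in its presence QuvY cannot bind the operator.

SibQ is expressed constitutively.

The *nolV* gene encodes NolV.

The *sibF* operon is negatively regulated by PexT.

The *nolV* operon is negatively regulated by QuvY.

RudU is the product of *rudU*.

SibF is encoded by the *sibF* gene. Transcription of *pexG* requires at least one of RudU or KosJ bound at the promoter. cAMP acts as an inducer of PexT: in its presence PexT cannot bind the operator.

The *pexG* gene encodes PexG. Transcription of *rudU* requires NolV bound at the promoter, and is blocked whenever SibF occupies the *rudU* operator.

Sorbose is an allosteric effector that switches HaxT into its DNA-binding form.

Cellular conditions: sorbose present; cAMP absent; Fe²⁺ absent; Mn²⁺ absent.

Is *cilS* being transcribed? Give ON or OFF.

Sorbose is present, so HaxT is active.
Fe²⁺ is absent, so QuvY is active.
With repressor QuvY bound, *nolV* is not transcribed.
So NolV is not produced.
cAMP is absent, so PexT is active.
With repressor PexT bound, *sibF* is not transcribed.
So SibF is not produced.
Required activator NolV is absent, so *rudU* is not transcribed.
So RudU is not produced.
Mn²⁺ is absent, so KosJ is inactive.
No activator is available at the *pexG* promoter, so *pexG* is not transcribed.
So PexG is not produced.
SibQ is produced constitutively and is active.
Activator HaxT is present, so *cilS* is transcribed.

ON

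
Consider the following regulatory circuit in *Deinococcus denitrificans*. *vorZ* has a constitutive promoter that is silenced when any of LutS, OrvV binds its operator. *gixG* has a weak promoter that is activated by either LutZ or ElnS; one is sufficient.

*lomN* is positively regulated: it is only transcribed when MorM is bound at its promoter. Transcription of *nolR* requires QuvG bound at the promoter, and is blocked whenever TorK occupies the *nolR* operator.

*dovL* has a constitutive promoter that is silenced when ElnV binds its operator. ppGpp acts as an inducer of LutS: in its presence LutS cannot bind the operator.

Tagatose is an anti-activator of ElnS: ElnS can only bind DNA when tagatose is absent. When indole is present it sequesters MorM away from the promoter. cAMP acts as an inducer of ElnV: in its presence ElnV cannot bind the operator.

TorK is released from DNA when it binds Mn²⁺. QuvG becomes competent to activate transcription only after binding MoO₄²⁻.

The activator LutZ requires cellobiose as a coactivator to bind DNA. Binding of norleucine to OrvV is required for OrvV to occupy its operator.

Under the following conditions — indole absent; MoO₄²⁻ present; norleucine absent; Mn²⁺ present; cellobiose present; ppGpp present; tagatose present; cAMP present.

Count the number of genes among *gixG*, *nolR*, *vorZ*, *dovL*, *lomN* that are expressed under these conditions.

5

Cellobiose is present, so LutZ is active.
Tagatose is present, so ElnS is inactive.
Activator LutZ is present, so *gixG* is transcribed.
→ *gixG* is ON.
MoO₄²⁻ is present, so QuvG is active.
Mn²⁺ is present, so TorK is inactive.
No repressor is bound and QuvG is active, so *nolR* is transcribed.
→ *nolR* is ON.
ppGpp is present, so LutS is inactive.
Norleucine is absent, so OrvV is inactive.
With no repressor bound, *vorZ* is transcribed.
→ *vorZ* is ON.
cAMP is present, so ElnV is inactive.
With no repressor bound, *dovL* is transcribed.
→ *dovL* is ON.
Indole is absent, so MorM is active.
No repressor is bound and MorM is active, so *lomN* is transcribed.
→ *lomN* is ON.
5 of the 5 genes are transcribed.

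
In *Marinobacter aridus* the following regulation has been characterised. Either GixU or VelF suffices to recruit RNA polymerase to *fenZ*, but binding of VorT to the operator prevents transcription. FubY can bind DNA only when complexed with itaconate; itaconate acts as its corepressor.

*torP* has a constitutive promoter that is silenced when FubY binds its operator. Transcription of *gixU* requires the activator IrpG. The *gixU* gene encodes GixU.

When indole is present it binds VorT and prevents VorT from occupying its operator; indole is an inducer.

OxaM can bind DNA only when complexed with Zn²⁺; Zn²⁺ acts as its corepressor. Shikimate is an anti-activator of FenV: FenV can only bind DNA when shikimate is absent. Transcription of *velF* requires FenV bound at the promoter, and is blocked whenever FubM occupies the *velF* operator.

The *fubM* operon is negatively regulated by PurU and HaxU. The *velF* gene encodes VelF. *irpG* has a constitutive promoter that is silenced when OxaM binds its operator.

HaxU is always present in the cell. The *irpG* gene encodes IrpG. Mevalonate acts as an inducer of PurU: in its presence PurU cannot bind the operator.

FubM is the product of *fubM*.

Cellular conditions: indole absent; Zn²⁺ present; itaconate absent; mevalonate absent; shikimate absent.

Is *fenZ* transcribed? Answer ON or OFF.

Indole is absent, so VorT is active.
Zn²⁺ is present, so OxaM is active.
With repressor OxaM bound, *irpG* is not transcribed.
So IrpG is not produced.
Required activator IrpG is absent, so *gixU* is not transcribed.
So GixU is not produced.
Shikimate is absent, so FenV is active.
Mevalonate is absent, so PurU is active.
HaxU is produced constitutively and is active.
With repressor PurU bound, *fubM* is not transcribed.
So FubM is not produced.
No repressor is bound and FenV is active, so *velF* is transcribed.
So VelF is produced and active.
With repressor VorT bound, *fenZ* is not transcribed.

OFF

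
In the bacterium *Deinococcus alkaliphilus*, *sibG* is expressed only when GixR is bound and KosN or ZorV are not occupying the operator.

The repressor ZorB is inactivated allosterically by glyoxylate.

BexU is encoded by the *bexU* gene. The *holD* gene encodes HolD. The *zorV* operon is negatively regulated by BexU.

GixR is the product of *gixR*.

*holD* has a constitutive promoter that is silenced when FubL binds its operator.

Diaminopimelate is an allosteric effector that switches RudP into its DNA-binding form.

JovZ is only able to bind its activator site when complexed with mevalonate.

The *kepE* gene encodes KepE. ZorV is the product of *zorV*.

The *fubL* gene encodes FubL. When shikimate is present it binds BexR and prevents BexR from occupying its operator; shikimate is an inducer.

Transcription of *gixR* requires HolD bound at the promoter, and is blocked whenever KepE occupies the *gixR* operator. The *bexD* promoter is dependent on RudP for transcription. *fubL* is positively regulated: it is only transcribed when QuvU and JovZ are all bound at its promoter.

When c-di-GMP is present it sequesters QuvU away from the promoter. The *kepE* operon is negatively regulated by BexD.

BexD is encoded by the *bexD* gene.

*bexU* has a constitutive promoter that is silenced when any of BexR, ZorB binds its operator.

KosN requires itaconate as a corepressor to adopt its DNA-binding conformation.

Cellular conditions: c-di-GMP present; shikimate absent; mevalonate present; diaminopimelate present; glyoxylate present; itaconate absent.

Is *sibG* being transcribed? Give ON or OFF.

OFF

Itaconate is absent, so KosN is inactive.
c-di-GMP is present, so QuvU is inactive.
Mevalonate is present, so JovZ is active.
Required activator QuvU is absent, so *fubL* is not transcribed.
So FubL is not produced.
With no repressor bound, *holD* is transcribed.
So HolD is produced and active.
Diaminopimelate is present, so RudP is active.
No repressor is bound and RudP is active, so *bexD* is transcribed.
So BexD is produced and active.
With repressor BexD bound, *kepE* is not transcribed.
So KepE is not produced.
No repressor is bound and HolD is active, so *gixR* is transcribed.
So GixR is produced and active.
Shikimate is absent, so BexR is active.
Glyoxylate is present, so ZorB is inactive.
With repressor BexR bound, *bexU* is not transcribed.
So BexU is not produced.
With no repressor bound, *zorV* is transcribed.
So ZorV is produced and active.
With repressor ZorV bound, *sibG* is not transcribed.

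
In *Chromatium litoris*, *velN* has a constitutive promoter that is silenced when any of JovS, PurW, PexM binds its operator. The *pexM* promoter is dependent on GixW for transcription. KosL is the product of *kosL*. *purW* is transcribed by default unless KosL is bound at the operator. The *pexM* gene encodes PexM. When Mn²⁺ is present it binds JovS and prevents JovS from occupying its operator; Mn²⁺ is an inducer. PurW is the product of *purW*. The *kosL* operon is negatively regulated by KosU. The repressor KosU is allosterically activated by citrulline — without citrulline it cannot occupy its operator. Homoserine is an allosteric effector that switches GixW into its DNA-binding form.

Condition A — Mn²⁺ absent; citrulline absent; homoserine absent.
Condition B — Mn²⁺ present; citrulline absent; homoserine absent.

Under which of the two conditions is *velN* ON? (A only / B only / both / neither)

B only

Condition A:
Mn²⁺ is absent, so JovS is active.
Citrulline is absent, so KosU is inactive.
With no repressor bound, *kosL* is transcribed.
So KosL is produced and active.
With repressor KosL bound, *purW* is not transcribed.
So PurW is not produced.
Homoserine is absent, so GixW is inactive.
Required activator GixW is absent, so *pexM* is not transcribed.
So PexM is not produced.
With repressor JovS bound, *velN* is not transcribed.
→ *velN* is OFF in A.
Condition B:
Mn²⁺ is present, so JovS is inactive.
Citrulline is absent, so KosU is inactive.
With no repressor bound, *kosL* is transcribed.
So KosL is produced and active.
With repressor KosL bound, *purW* is not transcribed.
So PurW is not produced.
Homoserine is absent, so GixW is inactive.
Required activator GixW is absent, so *pexM* is not transcribed.
So PexM is not produced.
With no repressor bound, *velN* is transcribed.
→ *velN* is ON in B.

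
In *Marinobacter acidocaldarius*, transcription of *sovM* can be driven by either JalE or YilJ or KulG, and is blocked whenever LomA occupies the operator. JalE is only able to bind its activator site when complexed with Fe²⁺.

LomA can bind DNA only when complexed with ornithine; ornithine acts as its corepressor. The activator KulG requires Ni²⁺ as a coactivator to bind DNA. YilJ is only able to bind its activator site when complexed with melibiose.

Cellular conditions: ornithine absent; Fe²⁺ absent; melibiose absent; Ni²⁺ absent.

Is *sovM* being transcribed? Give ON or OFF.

Fe²⁺ is absent, so JalE is inactive.
Ornithine is absent, so LomA is inactive.
Melibiose is absent, so YilJ is inactive.
Ni²⁺ is absent, so KulG is inactive.
No activator is available at the *sovM* promoter, so *sovM* is not transcribed.

OFF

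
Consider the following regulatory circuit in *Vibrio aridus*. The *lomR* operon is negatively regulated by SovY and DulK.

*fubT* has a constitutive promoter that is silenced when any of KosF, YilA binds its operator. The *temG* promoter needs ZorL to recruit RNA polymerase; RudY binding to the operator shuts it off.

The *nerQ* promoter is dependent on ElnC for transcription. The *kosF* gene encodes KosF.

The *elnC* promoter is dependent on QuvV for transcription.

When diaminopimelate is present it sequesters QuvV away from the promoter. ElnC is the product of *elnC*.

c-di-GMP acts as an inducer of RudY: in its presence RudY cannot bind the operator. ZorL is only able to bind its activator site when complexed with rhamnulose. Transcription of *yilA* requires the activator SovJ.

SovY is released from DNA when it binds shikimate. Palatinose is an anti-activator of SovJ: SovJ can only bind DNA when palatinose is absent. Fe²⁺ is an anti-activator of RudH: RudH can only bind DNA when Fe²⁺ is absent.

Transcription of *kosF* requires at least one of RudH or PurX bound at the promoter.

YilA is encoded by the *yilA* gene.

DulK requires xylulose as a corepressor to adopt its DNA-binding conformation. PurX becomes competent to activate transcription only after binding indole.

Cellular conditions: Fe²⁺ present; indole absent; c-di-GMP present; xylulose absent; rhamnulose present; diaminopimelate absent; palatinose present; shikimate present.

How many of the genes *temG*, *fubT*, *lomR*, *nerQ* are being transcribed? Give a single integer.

4

Rhamnulose is present, so ZorL is active.
c-di-GMP is present, so RudY is inactive.
No repressor is bound and ZorL is active, so *temG* is transcribed.
→ *temG* is ON.
Fe²⁺ is present, so RudH is inactive.
Indole is absent, so PurX is inactive.
No activator is available at the *kosF* promoter, so *kosF* is not transcribed.
So KosF is not produced.
Palatinose is present, so SovJ is inactive.
Required activator SovJ is absent, so *yilA* is not transcribed.
So YilA is not produced.
With no repressor bound, *fubT* is transcribed.
→ *fubT* is ON.
Shikimate is present, so SovY is inactive.
Xylulose is absent, so DulK is inactive.
With no repressor bound, *lomR* is transcribed.
→ *lomR* is ON.
Diaminopimelate is absent, so QuvV is active.
No repressor is bound and QuvV is active, so *elnC* is transcribed.
So ElnC is produced and active.
No repressor is bound and ElnC is active, so *nerQ* is transcribed.
→ *nerQ* is ON.
4 of the 4 genes are transcribed.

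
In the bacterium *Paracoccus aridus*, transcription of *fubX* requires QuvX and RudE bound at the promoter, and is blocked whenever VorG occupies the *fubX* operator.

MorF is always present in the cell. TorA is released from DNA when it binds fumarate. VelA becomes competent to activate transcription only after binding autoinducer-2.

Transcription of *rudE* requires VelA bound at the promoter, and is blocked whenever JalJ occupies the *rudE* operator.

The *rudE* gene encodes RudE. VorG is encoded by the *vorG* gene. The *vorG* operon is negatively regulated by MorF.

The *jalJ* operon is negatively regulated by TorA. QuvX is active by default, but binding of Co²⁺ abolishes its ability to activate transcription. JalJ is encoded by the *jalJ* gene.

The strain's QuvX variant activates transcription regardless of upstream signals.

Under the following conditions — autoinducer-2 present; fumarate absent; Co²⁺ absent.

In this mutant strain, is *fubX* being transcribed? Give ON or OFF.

QuvX is constitutively active in this strain.
Fumarate is absent, so TorA is active.
With repressor TorA bound, *jalJ* is not transcribed.
So JalJ is not produced.
Autoinducer-2 is present, so VelA is active.
No repressor is bound and VelA is active, so *rudE* is transcribed.
So RudE is produced and active.
MorF is produced constitutively and is active.
With repressor MorF bound, *vorG* is not transcribed.
So VorG is not produced.
No repressor is bound and QuvX and RudE are active, so *fubX* is transcribed.

ON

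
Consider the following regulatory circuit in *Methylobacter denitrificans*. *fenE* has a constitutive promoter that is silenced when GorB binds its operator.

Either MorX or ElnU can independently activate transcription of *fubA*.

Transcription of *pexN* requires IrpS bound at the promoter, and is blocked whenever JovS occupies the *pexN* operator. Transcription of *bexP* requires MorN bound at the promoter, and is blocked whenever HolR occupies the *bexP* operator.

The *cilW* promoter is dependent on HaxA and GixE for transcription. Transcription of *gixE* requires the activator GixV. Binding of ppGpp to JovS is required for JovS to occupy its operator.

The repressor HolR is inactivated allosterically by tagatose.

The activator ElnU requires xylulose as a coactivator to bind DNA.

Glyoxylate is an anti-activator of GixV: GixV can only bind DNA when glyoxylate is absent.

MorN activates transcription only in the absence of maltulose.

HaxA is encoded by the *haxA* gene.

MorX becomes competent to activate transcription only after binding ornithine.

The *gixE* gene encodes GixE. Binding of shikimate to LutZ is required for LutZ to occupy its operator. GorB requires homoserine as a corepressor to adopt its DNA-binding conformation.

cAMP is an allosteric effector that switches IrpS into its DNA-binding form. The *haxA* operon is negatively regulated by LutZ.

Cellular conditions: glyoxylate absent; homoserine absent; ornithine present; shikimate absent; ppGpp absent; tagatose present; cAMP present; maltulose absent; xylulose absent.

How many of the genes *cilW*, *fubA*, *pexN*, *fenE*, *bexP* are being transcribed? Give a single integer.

Shikimate is absent, so LutZ is inactive.
With no repressor bound, *haxA* is transcribed.
So HaxA is produced and active.
Glyoxylate is absent, so GixV is active.
No repressor is bound and GixV is active, so *gixE* is transcribed.
So GixE is produced and active.
No repressor is bound and HaxA and GixE are active, so *cilW* is transcribed.
→ *cilW* is ON.
Ornithine is present, so MorX is active.
Xylulose is absent, so ElnU is inactive.
Activator MorX is present, so *fubA* is transcribed.
→ *fubA* is ON.
cAMP is present, so IrpS is active.
ppGpp is absent, so JovS is inactive.
No repressor is bound and IrpS is active, so *pexN* is transcribed.
→ *pexN* is ON.
Homoserine is absent, so GorB is inactive.
With no repressor bound, *fenE* is transcribed.
→ *fenE* is ON.
Tagatose is present, so HolR is inactive.
Maltulose is absent, so MorN is active.
No repressor is bound and MorN is active, so *bexP* is transcribed.
→ *bexP* is ON.
5 of the 5 genes are transcribed.

5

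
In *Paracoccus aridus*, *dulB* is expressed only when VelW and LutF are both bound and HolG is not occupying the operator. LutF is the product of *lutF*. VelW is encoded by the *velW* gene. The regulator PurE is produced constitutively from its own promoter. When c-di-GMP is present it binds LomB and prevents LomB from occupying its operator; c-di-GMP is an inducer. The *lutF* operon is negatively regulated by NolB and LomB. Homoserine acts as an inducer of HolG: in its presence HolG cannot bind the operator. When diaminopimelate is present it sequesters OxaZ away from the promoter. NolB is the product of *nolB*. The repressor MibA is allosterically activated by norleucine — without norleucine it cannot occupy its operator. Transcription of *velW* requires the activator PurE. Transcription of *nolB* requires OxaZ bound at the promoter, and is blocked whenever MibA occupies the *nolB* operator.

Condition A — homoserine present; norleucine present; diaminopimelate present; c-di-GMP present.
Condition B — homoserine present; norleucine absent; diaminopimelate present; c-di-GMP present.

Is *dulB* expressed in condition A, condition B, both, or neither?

Condition A:
Homoserine is present, so HolG is inactive.
PurE is produced constitutively and is active.
No repressor is bound and PurE is active, so *velW* is transcribed.
So VelW is produced and active.
Norleucine is present, so MibA is active.
Diaminopimelate is present, so OxaZ is inactive.
With repressor MibA bound, *nolB* is not transcribed.
So NolB is not produced.
c-di-GMP is present, so LomB is inactive.
With no repressor bound, *lutF* is transcribed.
So LutF is produced and active.
No repressor is bound and VelW and LutF are active, so *dulB* is transcribed.
→ *dulB* is ON in A.
Condition B:
Homoserine is present, so HolG is inactive.
PurE is produced constitutively and is active.
No repressor is bound and PurE is active, so *velW* is transcribed.
So VelW is produced and active.
Norleucine is absent, so MibA is inactive.
Diaminopimelate is present, so OxaZ is inactive.
Required activator OxaZ is absent, so *nolB* is not transcribed.
So NolB is not produced.
c-di-GMP is present, so LomB is inactive.
With no repressor bound, *lutF* is transcribed.
So LutF is produced and active.
No repressor is bound and VelW and LutF are active, so *dulB* is transcribed.
→ *dulB* is ON in B.

both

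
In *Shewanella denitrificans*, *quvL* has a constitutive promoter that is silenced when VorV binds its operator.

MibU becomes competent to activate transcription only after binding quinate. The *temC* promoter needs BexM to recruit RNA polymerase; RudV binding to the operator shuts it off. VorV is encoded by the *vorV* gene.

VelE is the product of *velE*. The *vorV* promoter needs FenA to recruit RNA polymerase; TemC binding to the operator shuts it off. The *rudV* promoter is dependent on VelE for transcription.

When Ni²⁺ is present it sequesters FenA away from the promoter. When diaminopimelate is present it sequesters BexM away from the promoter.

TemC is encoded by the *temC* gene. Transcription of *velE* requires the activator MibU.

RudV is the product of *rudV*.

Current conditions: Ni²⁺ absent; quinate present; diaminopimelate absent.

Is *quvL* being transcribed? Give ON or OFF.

OFF

Quinate is present, so MibU is active.
No repressor is bound and MibU is active, so *velE* is transcribed.
So VelE is produced and active.
No repressor is bound and VelE is active, so *rudV* is transcribed.
So RudV is produced and active.
Diaminopimelate is absent, so BexM is active.
With repressor RudV bound, *temC* is not transcribed.
So TemC is not produced.
Ni²⁺ is absent, so FenA is active.
No repressor is bound and FenA is active, so *vorV* is transcribed.
So VorV is produced and active.
With repressor VorV bound, *quvL* is not transcribed.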